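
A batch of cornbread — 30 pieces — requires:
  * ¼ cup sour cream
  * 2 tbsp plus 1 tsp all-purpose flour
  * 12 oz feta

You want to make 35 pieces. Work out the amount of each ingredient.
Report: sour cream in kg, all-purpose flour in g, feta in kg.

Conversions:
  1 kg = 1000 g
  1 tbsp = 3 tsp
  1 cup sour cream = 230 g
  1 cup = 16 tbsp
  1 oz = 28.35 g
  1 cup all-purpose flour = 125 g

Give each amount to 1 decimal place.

Scaling factor: 35/30 = 7/6.
sour cream: 0.25 cup × 7/6 × 230 g/cup ÷ 1000 g/kg ≈ 0.1 kg
all-purpose flour: (2 tbsp + 1 tsp = 7/3 tbsp) × 7/6 ÷ 16 tbsp/cup × 125 g/cup ≈ 21.3 g
feta: 12 oz × 7/6 × 28.35 g/oz ÷ 1000 g/kg ≈ 0.4 kg

sour cream: 0.1 kg; all-purpose flour: 21.3 g; feta: 0.4 kg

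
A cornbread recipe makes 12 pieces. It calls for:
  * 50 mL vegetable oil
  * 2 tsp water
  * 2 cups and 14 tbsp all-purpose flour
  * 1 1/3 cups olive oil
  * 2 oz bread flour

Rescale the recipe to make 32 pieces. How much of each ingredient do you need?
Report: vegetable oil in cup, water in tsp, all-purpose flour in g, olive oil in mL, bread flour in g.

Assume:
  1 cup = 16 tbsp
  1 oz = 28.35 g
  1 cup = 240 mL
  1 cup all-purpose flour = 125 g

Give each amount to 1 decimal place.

vegetable oil: 0.6 cup; water: 5.3 tsp; all-purpose flour: 958.3 g; olive oil: 853.3 mL; bread flour: 151.2 g

Scaling factor: 32/12 = 8/3.
vegetable oil: 50 mL × 8/3 ÷ 240 mL/cup ≈ 0.6 cup
water: 2 tsp × 8/3 ≈ 5.3 tsp
all-purpose flour: (2 cup + 14 tbsp = 2.875 cup) × 8/3 × 125 g/cup ≈ 958.3 g
olive oil: 4/3 cup × 8/3 × 240 mL/cup ≈ 853.3 mL
bread flour: 2 oz × 8/3 × 28.35 g/oz = 151.2 g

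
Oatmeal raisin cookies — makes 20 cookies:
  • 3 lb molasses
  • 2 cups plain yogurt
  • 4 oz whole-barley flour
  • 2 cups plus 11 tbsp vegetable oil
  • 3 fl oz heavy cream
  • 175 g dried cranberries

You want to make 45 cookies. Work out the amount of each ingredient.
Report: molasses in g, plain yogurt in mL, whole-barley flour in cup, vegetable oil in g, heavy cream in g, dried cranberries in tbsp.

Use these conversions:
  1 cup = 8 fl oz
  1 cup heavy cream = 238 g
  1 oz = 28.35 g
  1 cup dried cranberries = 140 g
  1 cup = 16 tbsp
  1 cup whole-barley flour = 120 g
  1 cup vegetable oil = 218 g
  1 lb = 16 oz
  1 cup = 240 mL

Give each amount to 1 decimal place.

molasses: 3061.8 g; plain yogurt: 1080.0 mL; whole-barley flour: 2.1 cup; vegetable oil: 1318.2 g; heavy cream: 200.8 g; dried cranberries: 45.0 tbsp

Scaling factor: 45/20 = 9/4 = 2.25.
molasses: 3 lb × 9/4 × 16 oz/lb × 28.35 g/oz = 3061.8 g
plain yogurt: 2 cup × 9/4 × 240 mL/cup = 1080.0 mL
whole-barley flour: 4 oz × 9/4 × 28.35 g/oz ÷ 120 g/cup ≈ 2.1 cup
vegetable oil: (2 cup + 11 tbsp = 2.6875 cup) × 9/4 × 218 g/cup ≈ 1318.2 g
heavy cream: 3 fl oz × 9/4 ÷ 8 fl oz/cup × 238 g/cup ≈ 200.8 g
dried cranberries: 175 g × 9/4 ÷ 140 g/cup × 16 tbsp/cup = 45.0 tbsp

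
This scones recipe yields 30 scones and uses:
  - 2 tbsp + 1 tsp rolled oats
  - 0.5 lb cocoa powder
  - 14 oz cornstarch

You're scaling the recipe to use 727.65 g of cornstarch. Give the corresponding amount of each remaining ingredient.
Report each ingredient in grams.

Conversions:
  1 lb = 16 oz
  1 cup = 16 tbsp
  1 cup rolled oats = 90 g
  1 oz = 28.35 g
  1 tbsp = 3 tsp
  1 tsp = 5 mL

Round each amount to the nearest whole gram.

The original recipe has 396.9 g of cornstarch, so the scaling factor is 727.65 ÷ 396.9 = 11/6.
rolled oats: (2 tbsp + 1 tsp = 7/3 tbsp) × 11/6 ÷ 16 tbsp/cup × 90 g/cup ≈ 24 g
cocoa powder: 0.5 lb × 11/6 × 16 oz/lb × 28.35 g/oz ≈ 416 g

rolled oats: 24 g; cocoa powder: 416 g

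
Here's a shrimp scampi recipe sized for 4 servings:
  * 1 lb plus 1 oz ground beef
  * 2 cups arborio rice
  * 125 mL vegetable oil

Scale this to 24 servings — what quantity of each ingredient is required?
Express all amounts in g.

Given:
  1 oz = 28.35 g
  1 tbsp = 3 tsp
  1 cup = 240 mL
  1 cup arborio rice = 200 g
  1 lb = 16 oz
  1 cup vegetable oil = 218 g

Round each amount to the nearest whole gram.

ground beef: 2892 g; arborio rice: 2400 g; vegetable oil: 681 g

Scaling factor: 24/4 = 6.
ground beef: (1 lb + 1 oz = 1.0625 lb) × 6 × 16 oz/lb × 28.35 g/oz ≈ 2892 g
arborio rice: 2 cup × 6 × 200 g/cup = 2400 g
vegetable oil: 125 mL × 6 ÷ 240 mL/cup × 218 g/cup ≈ 681 g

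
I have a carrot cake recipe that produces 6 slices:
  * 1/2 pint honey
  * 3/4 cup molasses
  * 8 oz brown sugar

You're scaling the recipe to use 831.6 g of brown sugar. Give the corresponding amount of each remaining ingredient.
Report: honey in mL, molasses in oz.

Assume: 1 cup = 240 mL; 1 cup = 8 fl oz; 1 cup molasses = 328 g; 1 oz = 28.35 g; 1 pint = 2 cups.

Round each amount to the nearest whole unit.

The original recipe has 226.8 g of brown sugar, so the scaling factor is 831.6 ÷ 226.8 = 11/3.
honey: 0.5 pint × 11/3 × 2 cup/pint × 240 mL/cup = 880 mL
molasses: 0.75 cup × 11/3 × 328 g/cup ÷ 28.35 g/oz ≈ 32 oz

honey: 880 mL; molasses: 32 oz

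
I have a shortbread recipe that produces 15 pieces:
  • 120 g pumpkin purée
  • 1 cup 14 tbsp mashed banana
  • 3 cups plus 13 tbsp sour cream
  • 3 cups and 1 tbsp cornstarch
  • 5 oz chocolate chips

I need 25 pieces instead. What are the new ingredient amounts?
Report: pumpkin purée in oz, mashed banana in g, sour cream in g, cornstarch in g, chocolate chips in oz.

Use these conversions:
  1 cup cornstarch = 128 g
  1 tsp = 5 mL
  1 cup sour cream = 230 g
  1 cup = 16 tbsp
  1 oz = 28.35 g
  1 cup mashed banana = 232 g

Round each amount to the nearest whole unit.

Scaling factor: 25/15 = 5/3.
pumpkin purée: 120 g × 5/3 ÷ 28.35 g/oz ≈ 7 oz
mashed banana: (1 cup + 14 tbsp = 1.875 cup) × 5/3 × 232 g/cup = 725 g
sour cream: (3 cup + 13 tbsp = 3.8125 cup) × 5/3 × 230 g/cup ≈ 1461 g
cornstarch: (3 cup + 1 tbsp = 3.0625 cup) × 5/3 × 128 g/cup ≈ 653 g
chocolate chips: 5 oz × 5/3 ≈ 8 oz

pumpkin purée: 7 oz; mashed banana: 725 g; sour cream: 1461 g; cornstarch: 653 g; chocolate chips: 8 oz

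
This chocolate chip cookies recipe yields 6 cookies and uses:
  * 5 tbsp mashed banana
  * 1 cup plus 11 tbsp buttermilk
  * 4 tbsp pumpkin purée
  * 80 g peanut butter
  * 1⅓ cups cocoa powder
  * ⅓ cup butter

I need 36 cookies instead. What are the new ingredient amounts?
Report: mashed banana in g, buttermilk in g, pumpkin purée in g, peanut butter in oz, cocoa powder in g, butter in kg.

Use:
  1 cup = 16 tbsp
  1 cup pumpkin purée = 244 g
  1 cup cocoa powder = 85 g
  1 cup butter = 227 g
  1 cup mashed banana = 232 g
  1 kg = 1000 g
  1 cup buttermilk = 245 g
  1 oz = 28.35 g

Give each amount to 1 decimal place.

mashed banana: 435.0 g; buttermilk: 2480.6 g; pumpkin purée: 366.0 g; peanut butter: 16.9 oz; cocoa powder: 680.0 g; butter: 0.5 kg

Scaling factor: 36/6 = 6.
mashed banana: 5 tbsp × 6 ÷ 16 tbsp/cup × 232 g/cup = 435.0 g
buttermilk: (1 cup + 11 tbsp = 1.6875 cup) × 6 × 245 g/cup ≈ 2480.6 g
pumpkin purée: 4 tbsp × 6 ÷ 16 tbsp/cup × 244 g/cup = 366.0 g
peanut butter: 80 g × 6 ÷ 28.35 g/oz ≈ 16.9 oz
cocoa powder: 4/3 cup × 6 × 85 g/cup = 680.0 g
butter: 1/3 cup × 6 × 227 g/cup ÷ 1000 g/kg ≈ 0.5 kg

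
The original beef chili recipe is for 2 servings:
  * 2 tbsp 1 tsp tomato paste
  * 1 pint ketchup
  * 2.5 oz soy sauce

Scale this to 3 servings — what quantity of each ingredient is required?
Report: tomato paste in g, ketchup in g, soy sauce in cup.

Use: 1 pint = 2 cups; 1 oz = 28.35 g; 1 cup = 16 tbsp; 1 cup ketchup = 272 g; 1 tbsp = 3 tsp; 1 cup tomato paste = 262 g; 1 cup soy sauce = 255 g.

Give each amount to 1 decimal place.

tomato paste: 57.3 g; ketchup: 816.0 g; soy sauce: 0.4 cup

Scaling factor: 3/2 = 1.5.
tomato paste: (2 tbsp + 1 tsp = 7/3 tbsp) × 3/2 ÷ 16 tbsp/cup × 262 g/cup ≈ 57.3 g
ketchup: 1 pint × 3/2 × 2 cup/pint × 272 g/cup = 816.0 g
soy sauce: 2.5 oz × 3/2 × 28.35 g/oz ÷ 255 g/cup ≈ 0.4 cup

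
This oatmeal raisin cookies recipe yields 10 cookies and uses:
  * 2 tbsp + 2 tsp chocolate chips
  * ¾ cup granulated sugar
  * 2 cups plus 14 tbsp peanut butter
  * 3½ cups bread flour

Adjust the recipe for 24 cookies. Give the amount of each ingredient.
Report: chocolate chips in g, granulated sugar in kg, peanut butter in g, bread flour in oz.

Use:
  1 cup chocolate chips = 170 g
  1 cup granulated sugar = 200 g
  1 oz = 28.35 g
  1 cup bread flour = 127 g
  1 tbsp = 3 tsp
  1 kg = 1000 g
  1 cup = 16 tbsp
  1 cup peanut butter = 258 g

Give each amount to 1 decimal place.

chocolate chips: 68.0 g; granulated sugar: 0.4 kg; peanut butter: 1780.2 g; bread flour: 37.6 oz

Scaling factor: 24/10 = 12/5 = 2.4.
chocolate chips: (2 tbsp + 2 tsp = 8/3 tbsp) × 12/5 ÷ 16 tbsp/cup × 170 g/cup = 68.0 g
granulated sugar: 0.75 cup × 12/5 × 200 g/cup ÷ 1000 g/kg ≈ 0.4 kg
peanut butter: (2 cup + 14 tbsp = 2.875 cup) × 12/5 × 258 g/cup = 1780.2 g
bread flour: 3.5 cup × 12/5 × 127 g/cup ÷ 28.35 g/oz ≈ 37.6 oz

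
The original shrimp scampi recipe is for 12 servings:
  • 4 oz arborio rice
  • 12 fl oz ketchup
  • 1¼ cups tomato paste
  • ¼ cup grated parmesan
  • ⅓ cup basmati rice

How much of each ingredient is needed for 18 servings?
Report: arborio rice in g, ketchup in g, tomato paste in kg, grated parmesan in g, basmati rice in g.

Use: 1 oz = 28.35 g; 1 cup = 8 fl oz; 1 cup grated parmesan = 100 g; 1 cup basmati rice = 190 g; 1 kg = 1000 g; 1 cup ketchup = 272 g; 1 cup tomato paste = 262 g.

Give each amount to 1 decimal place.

Scaling factor: 18/12 = 3/2 = 1.5.
arborio rice: 4 oz × 3/2 × 28.35 g/oz = 170.1 g
ketchup: 12 fl oz × 3/2 ÷ 8 fl oz/cup × 272 g/cup = 612.0 g
tomato paste: 1.25 cup × 3/2 × 262 g/cup ÷ 1000 g/kg ≈ 0.5 kg
grated parmesan: 0.25 cup × 3/2 × 100 g/cup = 37.5 g
basmati rice: 1/3 cup × 3/2 × 190 g/cup = 95.0 g

arborio rice: 170.1 g; ketchup: 612.0 g; tomato paste: 0.5 kg; grated parmesan: 37.5 g; basmati rice: 95.0 g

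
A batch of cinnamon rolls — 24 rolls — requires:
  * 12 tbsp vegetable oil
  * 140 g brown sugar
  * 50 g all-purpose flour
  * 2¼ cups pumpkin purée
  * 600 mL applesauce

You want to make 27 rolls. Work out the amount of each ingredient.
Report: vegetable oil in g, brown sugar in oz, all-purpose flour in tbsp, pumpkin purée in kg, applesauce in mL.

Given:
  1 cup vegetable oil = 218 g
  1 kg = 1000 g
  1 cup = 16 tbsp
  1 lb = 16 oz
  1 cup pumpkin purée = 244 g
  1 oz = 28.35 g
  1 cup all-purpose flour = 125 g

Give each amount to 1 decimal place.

vegetable oil: 183.9 g; brown sugar: 5.6 oz; all-purpose flour: 7.2 tbsp; pumpkin purée: 0.6 kg; applesauce: 675.0 mL

Scaling factor: 27/24 = 9/8 = 1.125.
vegetable oil: 12 tbsp × 9/8 ÷ 16 tbsp/cup × 218 g/cup ≈ 183.9 g
brown sugar: 140 g × 9/8 ÷ 28.35 g/oz ≈ 5.6 oz
all-purpose flour: 50 g × 9/8 ÷ 125 g/cup × 16 tbsp/cup = 7.2 tbsp
pumpkin purée: 2.25 cup × 9/8 × 244 g/cup ÷ 1000 g/kg ≈ 0.6 kg
applesauce: 600 mL × 9/8 = 675.0 mL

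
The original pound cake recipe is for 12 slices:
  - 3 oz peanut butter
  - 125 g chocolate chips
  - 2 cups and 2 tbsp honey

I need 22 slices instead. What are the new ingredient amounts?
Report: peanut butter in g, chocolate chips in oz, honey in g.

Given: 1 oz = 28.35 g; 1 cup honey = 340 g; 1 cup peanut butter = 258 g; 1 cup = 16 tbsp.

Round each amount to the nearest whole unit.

Scaling factor: 22/12 = 11/6.
peanut butter: 3 oz × 11/6 × 28.35 g/oz ≈ 156 g
chocolate chips: 125 g × 11/6 ÷ 28.35 g/oz ≈ 8 oz
honey: (2 cup + 2 tbsp = 2.125 cup) × 11/6 × 340 g/cup ≈ 1325 g

peanut butter: 156 g; chocolate chips: 8 oz; honey: 1325 g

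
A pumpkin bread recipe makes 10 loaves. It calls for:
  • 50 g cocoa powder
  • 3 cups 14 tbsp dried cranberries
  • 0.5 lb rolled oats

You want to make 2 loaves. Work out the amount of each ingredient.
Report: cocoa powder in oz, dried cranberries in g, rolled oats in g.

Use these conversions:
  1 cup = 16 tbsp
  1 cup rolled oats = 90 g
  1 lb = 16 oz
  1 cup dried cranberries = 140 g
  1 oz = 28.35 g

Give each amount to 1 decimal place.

Scaling factor: 2/10 = 1/5 = 0.2.
cocoa powder: 50 g × 1/5 ÷ 28.35 g/oz ≈ 0.4 oz
dried cranberries: (3 cup + 14 tbsp = 3.875 cup) × 1/5 × 140 g/cup = 108.5 g
rolled oats: 0.5 lb × 1/5 × 16 oz/lb × 28.35 g/oz ≈ 45.4 g

cocoa powder: 0.4 oz; dried cranberries: 108.5 g; rolled oats: 45.4 g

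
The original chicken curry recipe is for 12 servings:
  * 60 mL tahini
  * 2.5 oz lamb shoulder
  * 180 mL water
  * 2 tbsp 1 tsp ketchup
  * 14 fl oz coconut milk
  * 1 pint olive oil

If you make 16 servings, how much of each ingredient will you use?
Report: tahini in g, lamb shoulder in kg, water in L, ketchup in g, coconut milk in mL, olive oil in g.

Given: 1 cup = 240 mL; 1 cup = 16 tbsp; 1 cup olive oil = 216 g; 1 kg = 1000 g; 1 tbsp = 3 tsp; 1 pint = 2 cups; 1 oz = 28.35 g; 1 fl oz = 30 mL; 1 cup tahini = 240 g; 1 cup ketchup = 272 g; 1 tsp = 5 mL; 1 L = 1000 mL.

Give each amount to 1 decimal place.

Scaling factor: 16/12 = 4/3.
tahini: 60 mL × 4/3 ÷ 240 mL/cup × 240 g/cup = 80.0 g
lamb shoulder: 2.5 oz × 4/3 × 28.35 g/oz ÷ 1000 g/kg ≈ 0.1 kg
water: 180 mL × 4/3 ÷ 1000 mL/L ≈ 0.2 L
ketchup: (2 tbsp + 1 tsp = 7/3 tbsp) × 4/3 ÷ 16 tbsp/cup × 272 g/cup ≈ 52.9 g
coconut milk: 14 fl oz × 4/3 × 30 mL/fl oz = 560.0 mL
olive oil: 1 pint × 4/3 × 2 cup/pint × 216 g/cup = 576.0 g

tahini: 80.0 g; lamb shoulder: 0.1 kg; water: 0.2 L; ketchup: 52.9 g; coconut milk: 560.0 mL; olive oil: 576.0 g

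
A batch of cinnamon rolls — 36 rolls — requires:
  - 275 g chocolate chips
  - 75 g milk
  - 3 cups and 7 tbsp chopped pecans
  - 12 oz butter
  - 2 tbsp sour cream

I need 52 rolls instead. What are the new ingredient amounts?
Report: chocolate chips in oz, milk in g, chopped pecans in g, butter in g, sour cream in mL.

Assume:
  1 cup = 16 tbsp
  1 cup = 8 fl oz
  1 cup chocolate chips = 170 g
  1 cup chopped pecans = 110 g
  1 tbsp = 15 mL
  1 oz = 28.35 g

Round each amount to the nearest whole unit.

Scaling factor: 52/36 = 13/9.
chocolate chips: 275 g × 13/9 ÷ 28.35 g/oz ≈ 14 oz
milk: 75 g × 13/9 ≈ 108 g
chopped pecans: (3 cup + 7 tbsp = 3.4375 cup) × 13/9 × 110 g/cup ≈ 546 g
butter: 12 oz × 13/9 × 28.35 g/oz ≈ 491 g
sour cream: 2 tbsp × 13/9 × 15 mL/tbsp ≈ 43 mL

chocolate chips: 14 oz; milk: 108 g; chopped pecans: 546 g; butter: 491 g; sour cream: 43 mL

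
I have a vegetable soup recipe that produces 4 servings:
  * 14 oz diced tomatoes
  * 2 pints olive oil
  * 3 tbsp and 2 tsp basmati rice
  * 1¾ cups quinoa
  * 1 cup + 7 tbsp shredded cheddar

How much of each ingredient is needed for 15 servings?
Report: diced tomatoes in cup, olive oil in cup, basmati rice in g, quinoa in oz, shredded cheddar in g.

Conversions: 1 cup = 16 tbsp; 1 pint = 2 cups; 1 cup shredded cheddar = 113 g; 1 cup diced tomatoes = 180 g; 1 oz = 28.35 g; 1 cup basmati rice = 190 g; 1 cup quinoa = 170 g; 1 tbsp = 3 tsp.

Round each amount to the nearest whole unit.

diced tomatoes: 8 cup; olive oil: 15 cup; basmati rice: 163 g; quinoa: 39 oz; shredded cheddar: 609 g

Scaling factor: 15/4 = 3.75.
diced tomatoes: 14 oz × 15/4 × 28.35 g/oz ÷ 180 g/cup ≈ 8 cup
olive oil: 2 pint × 15/4 × 2 cup/pint = 15 cup
basmati rice: (3 tbsp + 2 tsp = 11/3 tbsp) × 15/4 ÷ 16 tbsp/cup × 190 g/cup ≈ 163 g
quinoa: 1.75 cup × 15/4 × 170 g/cup ÷ 28.35 g/oz ≈ 39 oz
shredded cheddar: (1 cup + 7 tbsp = 1.4375 cup) × 15/4 × 113 g/cup ≈ 609 g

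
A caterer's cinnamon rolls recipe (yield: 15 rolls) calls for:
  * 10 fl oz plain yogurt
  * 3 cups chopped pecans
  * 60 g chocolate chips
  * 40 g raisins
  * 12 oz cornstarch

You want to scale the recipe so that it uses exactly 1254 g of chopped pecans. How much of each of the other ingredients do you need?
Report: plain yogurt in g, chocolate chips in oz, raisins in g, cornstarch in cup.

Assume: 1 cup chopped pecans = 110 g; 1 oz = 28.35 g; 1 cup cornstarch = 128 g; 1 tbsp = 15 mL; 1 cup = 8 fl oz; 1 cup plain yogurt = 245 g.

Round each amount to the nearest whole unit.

plain yogurt: 1164 g; chocolate chips: 8 oz; raisins: 152 g; cornstarch: 10 cup

The original recipe has 330 g of chopped pecans, so the scaling factor is 1254 ÷ 330 = 19/5 = 3.8.
plain yogurt: 10 fl oz × 19/5 ÷ 8 fl oz/cup × 245 g/cup ≈ 1164 g
chocolate chips: 60 g × 19/5 ÷ 28.35 g/oz ≈ 8 oz
raisins: 40 g × 19/5 = 152 g
cornstarch: 12 oz × 19/5 × 28.35 g/oz ÷ 128 g/cup ≈ 10 cup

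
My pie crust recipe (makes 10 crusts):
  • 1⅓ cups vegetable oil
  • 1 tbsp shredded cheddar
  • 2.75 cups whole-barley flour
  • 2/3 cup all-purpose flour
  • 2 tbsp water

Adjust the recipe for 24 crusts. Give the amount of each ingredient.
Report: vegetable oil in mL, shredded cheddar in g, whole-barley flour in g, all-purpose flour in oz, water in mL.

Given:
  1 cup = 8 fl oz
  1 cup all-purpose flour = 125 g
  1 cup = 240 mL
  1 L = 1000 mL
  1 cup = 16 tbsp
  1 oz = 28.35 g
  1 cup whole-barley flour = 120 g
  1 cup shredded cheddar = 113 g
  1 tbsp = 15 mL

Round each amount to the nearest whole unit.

vegetable oil: 768 mL; shredded cheddar: 17 g; whole-barley flour: 792 g; all-purpose flour: 7 oz; water: 72 mL

Scaling factor: 24/10 = 12/5 = 2.4.
vegetable oil: 4/3 cup × 12/5 × 240 mL/cup = 768 mL
shredded cheddar: 1 tbsp × 12/5 ÷ 16 tbsp/cup × 113 g/cup ≈ 17 g
whole-barley flour: 2.75 cup × 12/5 × 120 g/cup = 792 g
all-purpose flour: 2/3 cup × 12/5 × 125 g/cup ÷ 28.35 g/oz ≈ 7 oz
water: 2 tbsp × 12/5 × 15 mL/tbsp = 72 mL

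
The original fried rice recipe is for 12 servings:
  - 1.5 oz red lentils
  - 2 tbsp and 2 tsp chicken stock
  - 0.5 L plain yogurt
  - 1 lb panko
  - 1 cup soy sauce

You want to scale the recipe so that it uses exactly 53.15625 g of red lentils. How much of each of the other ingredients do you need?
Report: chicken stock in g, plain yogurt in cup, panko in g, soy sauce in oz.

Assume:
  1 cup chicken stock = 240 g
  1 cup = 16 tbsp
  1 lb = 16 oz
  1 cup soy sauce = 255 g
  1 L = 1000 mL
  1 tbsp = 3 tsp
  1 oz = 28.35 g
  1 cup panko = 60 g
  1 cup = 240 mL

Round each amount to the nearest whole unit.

The original recipe has 42.525 g of red lentils, so the scaling factor is 53.15625 ÷ 42.525 = 5/4 = 1.25.
chicken stock: (2 tbsp + 2 tsp = 8/3 tbsp) × 5/4 ÷ 16 tbsp/cup × 240 g/cup = 50 g
plain yogurt: 0.5 L × 5/4 × 1000 mL/L ÷ 240 mL/cup ≈ 3 cup
panko: 1 lb × 5/4 × 16 oz/lb × 28.35 g/oz = 567 g
soy sauce: 1 cup × 5/4 × 255 g/cup ÷ 28.35 g/oz ≈ 11 oz

chicken stock: 50 g; plain yogurt: 3 cup; panko: 567 g; soy sauce: 11 oz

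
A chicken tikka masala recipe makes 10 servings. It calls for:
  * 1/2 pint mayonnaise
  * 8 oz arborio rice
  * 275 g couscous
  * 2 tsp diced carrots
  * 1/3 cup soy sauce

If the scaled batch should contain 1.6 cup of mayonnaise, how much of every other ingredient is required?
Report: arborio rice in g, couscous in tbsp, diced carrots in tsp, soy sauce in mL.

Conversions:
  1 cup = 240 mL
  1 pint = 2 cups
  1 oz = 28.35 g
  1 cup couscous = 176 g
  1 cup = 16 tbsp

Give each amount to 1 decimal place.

The original recipe has 1 cup of mayonnaise, so the scaling factor is 1.6 ÷ 1 = 8/5 = 1.6.
arborio rice: 8 oz × 8/5 × 28.35 g/oz ≈ 362.9 g
couscous: 275 g × 8/5 ÷ 176 g/cup × 16 tbsp/cup = 40.0 tbsp
diced carrots: 2 tsp × 8/5 = 3.2 tsp
soy sauce: 1/3 cup × 8/5 × 240 mL/cup = 128.0 mL

arborio rice: 362.9 g; couscous: 40.0 tbsp; diced carrots: 3.2 tsp; soy sauce: 128.0 mL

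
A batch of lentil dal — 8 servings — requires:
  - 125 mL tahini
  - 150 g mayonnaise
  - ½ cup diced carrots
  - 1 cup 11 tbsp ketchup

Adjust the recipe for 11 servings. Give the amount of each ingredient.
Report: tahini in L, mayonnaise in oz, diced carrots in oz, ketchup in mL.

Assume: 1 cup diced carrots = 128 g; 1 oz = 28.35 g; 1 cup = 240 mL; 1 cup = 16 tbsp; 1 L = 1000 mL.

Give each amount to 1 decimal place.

tahini: 0.2 L; mayonnaise: 7.3 oz; diced carrots: 3.1 oz; ketchup: 556.9 mL

Scaling factor: 11/8 = 1.375.
tahini: 125 mL × 11/8 ÷ 1000 mL/L ≈ 0.2 L
mayonnaise: 150 g × 11/8 ÷ 28.35 g/oz ≈ 7.3 oz
diced carrots: 0.5 cup × 11/8 × 128 g/cup ÷ 28.35 g/oz ≈ 3.1 oz
ketchup: (1 cup + 11 tbsp = 1.6875 cup) × 11/8 × 240 mL/cup ≈ 556.9 mL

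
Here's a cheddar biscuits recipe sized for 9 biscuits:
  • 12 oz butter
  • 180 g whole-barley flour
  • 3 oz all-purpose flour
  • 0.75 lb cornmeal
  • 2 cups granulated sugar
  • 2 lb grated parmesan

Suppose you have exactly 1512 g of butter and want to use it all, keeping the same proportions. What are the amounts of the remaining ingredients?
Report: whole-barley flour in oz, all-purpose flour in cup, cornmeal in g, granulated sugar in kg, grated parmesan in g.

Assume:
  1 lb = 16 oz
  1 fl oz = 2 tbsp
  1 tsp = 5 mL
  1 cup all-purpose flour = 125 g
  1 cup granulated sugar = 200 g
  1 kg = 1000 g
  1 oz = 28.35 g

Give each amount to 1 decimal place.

whole-barley flour: 28.2 oz; all-purpose flour: 3.0 cup; cornmeal: 1512.0 g; granulated sugar: 1.8 kg; grated parmesan: 4032.0 g

The original recipe has 340.2 g of butter, so the scaling factor is 1512 ÷ 340.2 = 40/9.
whole-barley flour: 180 g × 40/9 ÷ 28.35 g/oz ≈ 28.2 oz
all-purpose flour: 3 oz × 40/9 × 28.35 g/oz ÷ 125 g/cup ≈ 3.0 cup
cornmeal: 0.75 lb × 40/9 × 16 oz/lb × 28.35 g/oz = 1512.0 g
granulated sugar: 2 cup × 40/9 × 200 g/cup ÷ 1000 g/kg ≈ 1.8 kg
grated parmesan: 2 lb × 40/9 × 16 oz/lb × 28.35 g/oz = 4032.0 g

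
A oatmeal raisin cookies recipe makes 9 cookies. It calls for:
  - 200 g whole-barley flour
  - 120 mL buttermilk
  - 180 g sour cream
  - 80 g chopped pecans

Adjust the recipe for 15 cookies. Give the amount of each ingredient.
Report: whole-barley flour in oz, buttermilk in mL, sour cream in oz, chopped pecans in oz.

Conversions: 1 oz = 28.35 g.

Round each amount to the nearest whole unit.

Scaling factor: 15/9 = 5/3.
whole-barley flour: 200 g × 5/3 ÷ 28.35 g/oz ≈ 12 oz
buttermilk: 120 mL × 5/3 = 200 mL
sour cream: 180 g × 5/3 ÷ 28.35 g/oz ≈ 11 oz
chopped pecans: 80 g × 5/3 ÷ 28.35 g/oz ≈ 5 oz

whole-barley flour: 12 oz; buttermilk: 200 mL; sour cream: 11 oz; chopped pecans: 5 oz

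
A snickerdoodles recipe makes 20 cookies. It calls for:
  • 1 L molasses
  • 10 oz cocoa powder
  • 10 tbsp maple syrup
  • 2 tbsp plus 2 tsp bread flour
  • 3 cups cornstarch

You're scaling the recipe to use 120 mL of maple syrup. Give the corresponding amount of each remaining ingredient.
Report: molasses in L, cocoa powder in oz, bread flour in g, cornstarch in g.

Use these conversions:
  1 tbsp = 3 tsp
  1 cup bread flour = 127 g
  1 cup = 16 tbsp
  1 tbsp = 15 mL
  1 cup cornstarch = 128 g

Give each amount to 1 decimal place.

The original recipe has 150 mL of maple syrup, so the scaling factor is 120 ÷ 150 = 4/5 = 0.8.
molasses: 1 L × 4/5 = 0.8 L
cocoa powder: 10 oz × 4/5 = 8.0 oz
bread flour: (2 tbsp + 2 tsp = 8/3 tbsp) × 4/5 ÷ 16 tbsp/cup × 127 g/cup ≈ 16.9 g
cornstarch: 3 cup × 4/5 × 128 g/cup = 307.2 g

molasses: 0.8 L; cocoa powder: 8.0 oz; bread flour: 16.9 g; cornstarch: 307.2 g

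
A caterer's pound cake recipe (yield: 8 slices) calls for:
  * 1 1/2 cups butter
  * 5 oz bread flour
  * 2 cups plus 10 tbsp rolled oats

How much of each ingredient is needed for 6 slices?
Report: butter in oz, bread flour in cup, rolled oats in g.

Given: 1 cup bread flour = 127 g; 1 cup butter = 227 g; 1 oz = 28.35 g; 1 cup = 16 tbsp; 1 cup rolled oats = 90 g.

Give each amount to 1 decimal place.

Scaling factor: 6/8 = 3/4 = 0.75.
butter: 1.5 cup × 3/4 × 227 g/cup ÷ 28.35 g/oz ≈ 9.0 oz
bread flour: 5 oz × 3/4 × 28.35 g/oz ÷ 127 g/cup ≈ 0.8 cup
rolled oats: (2 cup + 10 tbsp = 2.625 cup) × 3/4 × 90 g/cup ≈ 177.2 g

butter: 9.0 oz; bread flour: 0.8 cup; rolled oats: 177.2 g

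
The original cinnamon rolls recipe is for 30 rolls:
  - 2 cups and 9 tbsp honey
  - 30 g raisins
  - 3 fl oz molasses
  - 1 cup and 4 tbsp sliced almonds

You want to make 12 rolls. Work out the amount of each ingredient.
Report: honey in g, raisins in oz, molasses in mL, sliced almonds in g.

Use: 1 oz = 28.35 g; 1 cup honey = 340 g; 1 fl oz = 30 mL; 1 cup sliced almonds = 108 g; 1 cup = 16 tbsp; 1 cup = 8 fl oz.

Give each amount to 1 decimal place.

Scaling factor: 12/30 = 2/5 = 0.4.
honey: (2 cup + 9 tbsp = 2.5625 cup) × 2/5 × 340 g/cup = 348.5 g
raisins: 30 g × 2/5 ÷ 28.35 g/oz ≈ 0.4 oz
molasses: 3 fl oz × 2/5 × 30 mL/fl oz = 36.0 mL
sliced almonds: (1 cup + 4 tbsp = 1.25 cup) × 2/5 × 108 g/cup = 54.0 g

honey: 348.5 g; raisins: 0.4 oz; molasses: 36.0 mL; sliced almonds: 54.0 g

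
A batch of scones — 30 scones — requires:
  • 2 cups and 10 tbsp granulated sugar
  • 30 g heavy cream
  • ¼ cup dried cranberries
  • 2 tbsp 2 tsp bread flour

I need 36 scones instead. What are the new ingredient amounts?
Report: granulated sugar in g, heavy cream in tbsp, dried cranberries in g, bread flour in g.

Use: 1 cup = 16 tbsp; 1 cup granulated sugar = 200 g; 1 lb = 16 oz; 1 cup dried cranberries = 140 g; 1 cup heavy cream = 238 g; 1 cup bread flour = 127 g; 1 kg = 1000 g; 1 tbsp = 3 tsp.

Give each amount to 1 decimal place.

Scaling factor: 36/30 = 6/5 = 1.2.
granulated sugar: (2 cup + 10 tbsp = 2.625 cup) × 6/5 × 200 g/cup = 630.0 g
heavy cream: 30 g × 6/5 ÷ 238 g/cup × 16 tbsp/cup ≈ 2.4 tbsp
dried cranberries: 0.25 cup × 6/5 × 140 g/cup = 42.0 g
bread flour: (2 tbsp + 2 tsp = 8/3 tbsp) × 6/5 ÷ 16 tbsp/cup × 127 g/cup = 25.4 g

granulated sugar: 630.0 g; heavy cream: 2.4 tbsp; dried cranberries: 42.0 g; bread flour: 25.4 g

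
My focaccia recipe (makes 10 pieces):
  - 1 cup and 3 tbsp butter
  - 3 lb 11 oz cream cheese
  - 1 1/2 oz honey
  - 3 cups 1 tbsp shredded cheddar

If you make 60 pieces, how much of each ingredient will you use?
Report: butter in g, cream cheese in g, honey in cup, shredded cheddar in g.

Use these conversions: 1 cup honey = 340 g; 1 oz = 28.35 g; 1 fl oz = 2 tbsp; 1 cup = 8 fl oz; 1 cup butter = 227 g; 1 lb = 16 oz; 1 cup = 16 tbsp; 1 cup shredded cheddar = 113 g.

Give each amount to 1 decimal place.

Scaling factor: 60/10 = 6.
butter: (1 cup + 3 tbsp = 1.1875 cup) × 6 × 227 g/cup ≈ 1617.4 g
cream cheese: (3 lb + 11 oz = 3.6875 lb) × 6 × 16 oz/lb × 28.35 g/oz = 10035.9 g
honey: 1.5 oz × 6 × 28.35 g/oz ÷ 340 g/cup ≈ 0.8 cup
shredded cheddar: (3 cup + 1 tbsp = 3.0625 cup) × 6 × 113 g/cup ≈ 2076.4 g

butter: 1617.4 g; cream cheese: 10035.9 g; honey: 0.8 cup; shredded cheddar: 2076.4 g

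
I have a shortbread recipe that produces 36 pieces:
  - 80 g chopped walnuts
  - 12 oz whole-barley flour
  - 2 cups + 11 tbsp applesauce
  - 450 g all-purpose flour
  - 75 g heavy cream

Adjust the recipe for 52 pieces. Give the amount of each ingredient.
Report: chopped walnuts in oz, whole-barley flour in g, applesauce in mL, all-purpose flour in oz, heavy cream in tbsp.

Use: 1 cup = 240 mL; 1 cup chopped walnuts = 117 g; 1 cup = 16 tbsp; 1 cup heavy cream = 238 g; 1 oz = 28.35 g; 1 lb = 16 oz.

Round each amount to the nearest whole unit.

Scaling factor: 52/36 = 13/9.
chopped walnuts: 80 g × 13/9 ÷ 28.35 g/oz ≈ 4 oz
whole-barley flour: 12 oz × 13/9 × 28.35 g/oz ≈ 491 g
applesauce: (2 cup + 11 tbsp = 2.6875 cup) × 13/9 × 240 mL/cup ≈ 932 mL
all-purpose flour: 450 g × 13/9 ÷ 28.35 g/oz ≈ 23 oz
heavy cream: 75 g × 13/9 ÷ 238 g/cup × 16 tbsp/cup ≈ 7 tbsp

chopped walnuts: 4 oz; whole-barley flour: 491 g; applesauce: 932 mL; all-purpose flour: 23 oz; heavy cream: 7 tbsp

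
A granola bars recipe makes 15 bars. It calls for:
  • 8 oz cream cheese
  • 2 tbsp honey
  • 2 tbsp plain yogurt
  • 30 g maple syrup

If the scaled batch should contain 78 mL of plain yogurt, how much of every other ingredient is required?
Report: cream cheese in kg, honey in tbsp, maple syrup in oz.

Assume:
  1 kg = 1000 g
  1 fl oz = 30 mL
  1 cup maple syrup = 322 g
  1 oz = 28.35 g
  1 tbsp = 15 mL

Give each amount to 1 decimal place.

The original recipe has 30 mL of plain yogurt, so the scaling factor is 78 ÷ 30 = 13/5 = 2.6.
cream cheese: 8 oz × 13/5 × 28.35 g/oz ÷ 1000 g/kg ≈ 0.6 kg
honey: 2 tbsp × 13/5 = 5.2 tbsp
maple syrup: 30 g × 13/5 ÷ 28.35 g/oz ≈ 2.8 oz

cream cheese: 0.6 kg; honey: 5.2 tbsp; maple syrup: 2.8 oz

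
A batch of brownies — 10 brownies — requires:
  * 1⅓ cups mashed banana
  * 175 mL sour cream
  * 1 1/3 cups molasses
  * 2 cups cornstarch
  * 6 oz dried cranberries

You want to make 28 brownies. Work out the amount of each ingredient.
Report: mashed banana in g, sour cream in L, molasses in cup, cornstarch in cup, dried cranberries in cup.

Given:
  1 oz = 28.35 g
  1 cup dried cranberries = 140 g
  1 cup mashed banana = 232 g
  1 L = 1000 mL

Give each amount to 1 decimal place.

Scaling factor: 28/10 = 14/5 = 2.8.
mashed banana: 4/3 cup × 14/5 × 232 g/cup ≈ 866.1 g
sour cream: 175 mL × 14/5 ÷ 1000 mL/L ≈ 0.5 L
molasses: 4/3 cup × 14/5 ≈ 3.7 cup
cornstarch: 2 cup × 14/5 = 5.6 cup
dried cranberries: 6 oz × 14/5 × 28.35 g/oz ÷ 140 g/cup ≈ 3.4 cup

mashed banana: 866.1 g; sour cream: 0.5 L; molasses: 3.7 cup; cornstarch: 5.6 cup; dried cranberries: 3.4 cup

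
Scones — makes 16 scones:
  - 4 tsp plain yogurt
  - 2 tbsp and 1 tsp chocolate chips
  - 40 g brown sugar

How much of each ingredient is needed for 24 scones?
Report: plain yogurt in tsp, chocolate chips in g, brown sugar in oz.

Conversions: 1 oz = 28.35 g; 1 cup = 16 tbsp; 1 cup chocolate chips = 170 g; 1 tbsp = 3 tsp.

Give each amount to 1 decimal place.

plain yogurt: 6.0 tsp; chocolate chips: 37.2 g; brown sugar: 2.1 oz

Scaling factor: 24/16 = 3/2 = 1.5.
plain yogurt: 4 tsp × 3/2 = 6.0 tsp
chocolate chips: (2 tbsp + 1 tsp = 7/3 tbsp) × 3/2 ÷ 16 tbsp/cup × 170 g/cup ≈ 37.2 g
brown sugar: 40 g × 3/2 ÷ 28.35 g/oz ≈ 2.1 oz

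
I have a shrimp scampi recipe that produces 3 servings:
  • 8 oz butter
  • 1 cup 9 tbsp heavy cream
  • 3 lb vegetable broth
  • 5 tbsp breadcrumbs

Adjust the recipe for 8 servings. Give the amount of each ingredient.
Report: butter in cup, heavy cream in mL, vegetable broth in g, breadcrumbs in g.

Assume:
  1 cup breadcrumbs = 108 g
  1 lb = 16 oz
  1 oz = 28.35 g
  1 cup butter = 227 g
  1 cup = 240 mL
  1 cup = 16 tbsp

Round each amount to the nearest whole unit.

Scaling factor: 8/3.
butter: 8 oz × 8/3 × 28.35 g/oz ÷ 227 g/cup ≈ 3 cup
heavy cream: (1 cup + 9 tbsp = 1.5625 cup) × 8/3 × 240 mL/cup = 1000 mL
vegetable broth: 3 lb × 8/3 × 16 oz/lb × 28.35 g/oz ≈ 3629 g
breadcrumbs: 5 tbsp × 8/3 ÷ 16 tbsp/cup × 108 g/cup = 90 g

butter: 3 cup; heavy cream: 1000 mL; vegetable broth: 3629 g; breadcrumbs: 90 g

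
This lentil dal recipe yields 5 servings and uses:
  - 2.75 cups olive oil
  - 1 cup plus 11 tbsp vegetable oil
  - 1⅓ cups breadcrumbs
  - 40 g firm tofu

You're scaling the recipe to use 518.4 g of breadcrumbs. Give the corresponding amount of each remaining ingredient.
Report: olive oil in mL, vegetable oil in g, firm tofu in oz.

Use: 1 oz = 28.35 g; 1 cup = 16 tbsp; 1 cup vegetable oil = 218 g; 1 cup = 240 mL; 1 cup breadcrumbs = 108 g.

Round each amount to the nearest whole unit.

olive oil: 2376 mL; vegetable oil: 1324 g; firm tofu: 5 oz

The original recipe has 144 g of breadcrumbs, so the scaling factor is 518.4 ÷ 144 = 18/5 = 3.6.
olive oil: 2.75 cup × 18/5 × 240 mL/cup = 2376 mL
vegetable oil: (1 cup + 11 tbsp = 1.6875 cup) × 18/5 × 218 g/cup ≈ 1324 g
firm tofu: 40 g × 18/5 ÷ 28.35 g/oz ≈ 5 oz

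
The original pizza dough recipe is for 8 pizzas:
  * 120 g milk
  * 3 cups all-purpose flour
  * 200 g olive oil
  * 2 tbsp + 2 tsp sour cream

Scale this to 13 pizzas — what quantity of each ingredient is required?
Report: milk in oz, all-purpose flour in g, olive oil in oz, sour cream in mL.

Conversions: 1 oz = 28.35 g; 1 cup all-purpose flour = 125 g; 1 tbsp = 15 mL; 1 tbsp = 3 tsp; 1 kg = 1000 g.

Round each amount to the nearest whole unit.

milk: 7 oz; all-purpose flour: 609 g; olive oil: 11 oz; sour cream: 65 mL

Scaling factor: 13/8 = 1.625.
milk: 120 g × 13/8 ÷ 28.35 g/oz ≈ 7 oz
all-purpose flour: 3 cup × 13/8 × 125 g/cup ≈ 609 g
olive oil: 200 g × 13/8 ÷ 28.35 g/oz ≈ 11 oz
sour cream: (2 tbsp + 2 tsp = 8/3 tbsp) × 13/8 × 15 mL/tbsp = 65 mL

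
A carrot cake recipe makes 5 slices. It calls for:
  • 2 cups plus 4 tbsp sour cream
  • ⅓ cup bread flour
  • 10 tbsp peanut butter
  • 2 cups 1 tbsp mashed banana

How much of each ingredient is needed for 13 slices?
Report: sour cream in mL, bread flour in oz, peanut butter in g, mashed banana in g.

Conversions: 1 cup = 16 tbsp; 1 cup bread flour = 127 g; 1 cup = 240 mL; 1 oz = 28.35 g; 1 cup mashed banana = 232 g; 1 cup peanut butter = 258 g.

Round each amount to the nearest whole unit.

Scaling factor: 13/5 = 2.6.
sour cream: (2 cup + 4 tbsp = 2.25 cup) × 13/5 × 240 mL/cup = 1404 mL
bread flour: 1/3 cup × 13/5 × 127 g/cup ÷ 28.35 g/oz ≈ 4 oz
peanut butter: 10 tbsp × 13/5 ÷ 16 tbsp/cup × 258 g/cup ≈ 419 g
mashed banana: (2 cup + 1 tbsp = 2.0625 cup) × 13/5 × 232 g/cup ≈ 1244 g

sour cream: 1404 mL; bread flour: 4 oz; peanut butter: 419 g; mashed banana: 1244 g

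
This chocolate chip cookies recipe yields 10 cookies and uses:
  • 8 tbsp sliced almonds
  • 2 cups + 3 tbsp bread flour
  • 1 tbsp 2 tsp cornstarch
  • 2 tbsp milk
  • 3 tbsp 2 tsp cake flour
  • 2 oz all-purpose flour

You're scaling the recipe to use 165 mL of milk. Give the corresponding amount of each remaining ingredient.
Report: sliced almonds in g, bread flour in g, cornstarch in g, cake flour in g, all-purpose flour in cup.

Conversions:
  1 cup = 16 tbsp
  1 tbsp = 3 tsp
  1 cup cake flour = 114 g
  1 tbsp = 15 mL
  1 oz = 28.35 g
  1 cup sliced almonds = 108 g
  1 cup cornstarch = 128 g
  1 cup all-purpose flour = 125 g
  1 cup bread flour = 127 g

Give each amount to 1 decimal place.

The original recipe has 30 mL of milk, so the scaling factor is 165 ÷ 30 = 11/2 = 5.5.
sliced almonds: 8 tbsp × 11/2 ÷ 16 tbsp/cup × 108 g/cup = 297.0 g
bread flour: (2 cup + 3 tbsp = 2.1875 cup) × 11/2 × 127 g/cup ≈ 1528.0 g
cornstarch: (1 tbsp + 2 tsp = 5/3 tbsp) × 11/2 ÷ 16 tbsp/cup × 128 g/cup ≈ 73.3 g
cake flour: (3 tbsp + 2 tsp = 11/3 tbsp) × 11/2 ÷ 16 tbsp/cup × 114 g/cup ≈ 143.7 g
all-purpose flour: 2 oz × 11/2 × 28.35 g/oz ÷ 125 g/cup ≈ 2.5 cup

sliced almonds: 297.0 g; bread flour: 1528.0 g; cornstarch: 73.3 g; cake flour: 143.7 g; all-purpose flour: 2.5 cup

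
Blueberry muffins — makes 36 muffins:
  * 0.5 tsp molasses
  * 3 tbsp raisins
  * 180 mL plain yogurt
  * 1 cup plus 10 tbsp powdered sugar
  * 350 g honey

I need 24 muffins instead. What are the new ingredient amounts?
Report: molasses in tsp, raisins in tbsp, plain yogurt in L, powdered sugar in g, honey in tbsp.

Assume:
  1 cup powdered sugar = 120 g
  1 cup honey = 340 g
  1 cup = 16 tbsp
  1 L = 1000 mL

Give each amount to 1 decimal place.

molasses: 0.3 tsp; raisins: 2.0 tbsp; plain yogurt: 0.1 L; powdered sugar: 130.0 g; honey: 11.0 tbsp

Scaling factor: 24/36 = 2/3.
molasses: 0.5 tsp × 2/3 ≈ 0.3 tsp
raisins: 3 tbsp × 2/3 = 2.0 tbsp
plain yogurt: 180 mL × 2/3 ÷ 1000 mL/L ≈ 0.1 L
powdered sugar: (1 cup + 10 tbsp = 1.625 cup) × 2/3 × 120 g/cup = 130.0 g
honey: 350 g × 2/3 ÷ 340 g/cup × 16 tbsp/cup ≈ 11.0 tbsp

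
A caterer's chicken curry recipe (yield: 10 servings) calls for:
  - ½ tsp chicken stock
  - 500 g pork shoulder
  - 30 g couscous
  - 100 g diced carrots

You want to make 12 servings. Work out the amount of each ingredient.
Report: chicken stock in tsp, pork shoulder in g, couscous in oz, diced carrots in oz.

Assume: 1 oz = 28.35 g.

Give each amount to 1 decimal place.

Scaling factor: 12/10 = 6/5 = 1.2.
chicken stock: 0.5 tsp × 6/5 = 0.6 tsp
pork shoulder: 500 g × 6/5 = 600.0 g
couscous: 30 g × 6/5 ÷ 28.35 g/oz ≈ 1.3 oz
diced carrots: 100 g × 6/5 ÷ 28.35 g/oz ≈ 4.2 oz

chicken stock: 0.6 tsp; pork shoulder: 600.0 g; couscous: 1.3 oz; diced carrots: 4.2 oz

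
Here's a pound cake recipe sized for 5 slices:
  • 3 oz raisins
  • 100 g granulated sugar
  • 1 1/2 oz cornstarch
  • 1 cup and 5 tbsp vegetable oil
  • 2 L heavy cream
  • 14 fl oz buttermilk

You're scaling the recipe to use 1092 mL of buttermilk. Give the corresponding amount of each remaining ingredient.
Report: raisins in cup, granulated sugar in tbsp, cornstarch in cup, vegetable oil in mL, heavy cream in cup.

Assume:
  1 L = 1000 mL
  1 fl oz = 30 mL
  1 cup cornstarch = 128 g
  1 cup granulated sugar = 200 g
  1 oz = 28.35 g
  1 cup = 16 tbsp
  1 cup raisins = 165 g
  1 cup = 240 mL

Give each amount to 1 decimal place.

The original recipe has 420 mL of buttermilk, so the scaling factor is 1092 ÷ 420 = 13/5 = 2.6.
raisins: 3 oz × 13/5 × 28.35 g/oz ÷ 165 g/cup ≈ 1.3 cup
granulated sugar: 100 g × 13/5 ÷ 200 g/cup × 16 tbsp/cup = 20.8 tbsp
cornstarch: 1.5 oz × 13/5 × 28.35 g/oz ÷ 128 g/cup ≈ 0.9 cup
vegetable oil: (1 cup + 5 tbsp = 1.3125 cup) × 13/5 × 240 mL/cup = 819.0 mL
heavy cream: 2 L × 13/5 × 1000 mL/L ÷ 240 mL/cup ≈ 21.7 cup

raisins: 1.3 cup; granulated sugar: 20.8 tbsp; cornstarch: 0.9 cup; vegetable oil: 819.0 mL; heavy cream: 21.7 cup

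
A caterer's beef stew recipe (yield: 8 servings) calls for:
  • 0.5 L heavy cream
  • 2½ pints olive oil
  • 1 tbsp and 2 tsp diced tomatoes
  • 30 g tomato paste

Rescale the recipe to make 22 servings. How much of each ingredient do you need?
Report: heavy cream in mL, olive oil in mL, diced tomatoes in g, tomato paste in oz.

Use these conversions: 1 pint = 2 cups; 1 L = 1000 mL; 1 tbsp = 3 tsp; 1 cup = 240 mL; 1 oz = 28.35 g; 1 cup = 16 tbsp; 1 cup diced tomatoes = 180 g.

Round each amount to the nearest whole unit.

Scaling factor: 22/8 = 11/4 = 2.75.
heavy cream: 0.5 L × 11/4 × 1000 mL/L = 1375 mL
olive oil: 2.5 pint × 11/4 × 2 cup/pint × 240 mL/cup = 3300 mL
diced tomatoes: (1 tbsp + 2 tsp = 5/3 tbsp) × 11/4 ÷ 16 tbsp/cup × 180 g/cup ≈ 52 g
tomato paste: 30 g × 11/4 ÷ 28.35 g/oz ≈ 3 oz

heavy cream: 1375 mL; olive oil: 3300 mL; diced tomatoes: 52 g; tomato paste: 3 oz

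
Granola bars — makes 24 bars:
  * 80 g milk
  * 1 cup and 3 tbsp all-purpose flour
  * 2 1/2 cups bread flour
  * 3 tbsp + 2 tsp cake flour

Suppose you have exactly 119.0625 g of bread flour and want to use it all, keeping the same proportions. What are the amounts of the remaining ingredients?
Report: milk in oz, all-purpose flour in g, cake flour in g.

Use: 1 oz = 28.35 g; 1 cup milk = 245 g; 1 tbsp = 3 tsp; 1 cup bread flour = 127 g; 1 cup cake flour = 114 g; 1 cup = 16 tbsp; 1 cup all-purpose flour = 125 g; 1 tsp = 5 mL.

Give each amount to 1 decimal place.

The original recipe has 317.5 g of bread flour, so the scaling factor is 119.0625 ÷ 317.5 = 3/8 = 0.375.
milk: 80 g × 3/8 ÷ 28.35 g/oz ≈ 1.1 oz
all-purpose flour: (1 cup + 3 tbsp = 1.1875 cup) × 3/8 × 125 g/cup ≈ 55.7 g
cake flour: (3 tbsp + 2 tsp = 11/3 tbsp) × 3/8 ÷ 16 tbsp/cup × 114 g/cup ≈ 9.8 g

milk: 1.1 oz; all-purpose flour: 55.7 g; cake flour: 9.8 g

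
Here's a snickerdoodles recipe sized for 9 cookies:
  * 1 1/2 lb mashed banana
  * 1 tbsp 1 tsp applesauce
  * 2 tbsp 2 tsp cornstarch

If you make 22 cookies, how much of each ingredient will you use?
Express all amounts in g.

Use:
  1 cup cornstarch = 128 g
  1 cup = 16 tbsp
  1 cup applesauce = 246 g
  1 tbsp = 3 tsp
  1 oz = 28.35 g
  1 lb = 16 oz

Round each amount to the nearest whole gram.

mashed banana: 1663 g; applesauce: 50 g; cornstarch: 52 g

Scaling factor: 22/9.
mashed banana: 1.5 lb × 22/9 × 16 oz/lb × 28.35 g/oz ≈ 1663 g
applesauce: (1 tbsp + 1 tsp = 4/3 tbsp) × 22/9 ÷ 16 tbsp/cup × 246 g/cup ≈ 50 g
cornstarch: (2 tbsp + 2 tsp = 8/3 tbsp) × 22/9 ÷ 16 tbsp/cup × 128 g/cup ≈ 52 g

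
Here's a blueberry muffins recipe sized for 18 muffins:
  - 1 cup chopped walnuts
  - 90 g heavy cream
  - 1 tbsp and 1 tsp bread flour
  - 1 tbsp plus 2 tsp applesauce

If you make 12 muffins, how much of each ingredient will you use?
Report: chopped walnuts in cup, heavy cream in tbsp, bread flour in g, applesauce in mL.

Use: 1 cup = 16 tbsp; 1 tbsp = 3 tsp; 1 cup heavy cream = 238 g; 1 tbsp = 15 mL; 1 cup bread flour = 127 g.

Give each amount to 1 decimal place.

chopped walnuts: 0.7 cup; heavy cream: 4.0 tbsp; bread flour: 7.1 g; applesauce: 16.7 mL

Scaling factor: 12/18 = 2/3.
chopped walnuts: 1 cup × 2/3 ≈ 0.7 cup
heavy cream: 90 g × 2/3 ÷ 238 g/cup × 16 tbsp/cup ≈ 4.0 tbsp
bread flour: (1 tbsp + 1 tsp = 4/3 tbsp) × 2/3 ÷ 16 tbsp/cup × 127 g/cup ≈ 7.1 g
applesauce: (1 tbsp + 2 tsp = 5/3 tbsp) × 2/3 × 15 mL/tbsp ≈ 16.7 mL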